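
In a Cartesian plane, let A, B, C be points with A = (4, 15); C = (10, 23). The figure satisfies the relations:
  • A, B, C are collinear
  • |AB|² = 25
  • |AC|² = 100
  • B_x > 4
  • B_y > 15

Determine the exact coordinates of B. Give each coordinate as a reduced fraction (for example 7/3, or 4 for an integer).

B = (7, 19)

1. B_x = 7  [[A, B, C are collinear ⇒ 8x-6y+58=0] ∩ [|B−(4, 15)|²=25]]
2. B_y = 19  [[A, B, C are collinear ⇒ 8x-6y+58=0] ∩ [|B−(4, 15)|²=25]]
   so B = (7, 19)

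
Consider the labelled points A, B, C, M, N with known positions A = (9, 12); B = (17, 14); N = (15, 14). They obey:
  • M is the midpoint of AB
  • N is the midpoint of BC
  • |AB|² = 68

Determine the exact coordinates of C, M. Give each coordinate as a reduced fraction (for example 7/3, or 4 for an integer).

1. M_x = 13  [2·M = A+B = (9, 12)+(17, 14)]
2. M_y = 13  [2·M = A+B = (9, 12)+(17, 14)]
   so M = (13, 13)
3. C_x = 13  [C = 2·N−B = 2·(15, 14)−(17, 14)]
4. C_y = 14  [C = 2·N−B = 2·(15, 14)−(17, 14)]
   so C = (13, 14)

C = (13, 14)
M = (13, 13)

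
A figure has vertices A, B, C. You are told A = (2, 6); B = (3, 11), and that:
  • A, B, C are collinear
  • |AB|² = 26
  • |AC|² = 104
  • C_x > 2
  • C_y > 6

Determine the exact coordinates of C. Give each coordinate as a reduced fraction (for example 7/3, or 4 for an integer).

C = (4, 16)

1. C_x = 4  [[A, B, C are collinear ⇒ -5x+1y+4=0] ∩ [|C−(2, 6)|²=104]]
2. C_y = 16  [[A, B, C are collinear ⇒ -5x+1y+4=0] ∩ [|C−(2, 6)|²=104]]
   so C = (4, 16)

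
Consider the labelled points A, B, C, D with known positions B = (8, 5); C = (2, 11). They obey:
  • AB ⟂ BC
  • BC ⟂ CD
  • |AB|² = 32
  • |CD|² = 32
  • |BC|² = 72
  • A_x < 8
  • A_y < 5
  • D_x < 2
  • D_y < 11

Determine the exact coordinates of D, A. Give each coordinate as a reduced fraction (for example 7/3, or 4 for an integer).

D = (-2, 7)
A = (4, 1)

1. D_x = -2  [[BC ⟂ CD ⇒ -6x+6y-54=0] ∩ [|D−(2, 11)|²=32]]
2. D_y = 7  [[BC ⟂ CD ⇒ -6x+6y-54=0] ∩ [|D−(2, 11)|²=32]]
   so D = (-2, 7)
3. A_x = 4  [[AB ⟂ BC ⇒ 6x-6y-18=0] ∩ [|A−(8, 5)|²=32]]
4. A_y = 1  [[AB ⟂ BC ⇒ 6x-6y-18=0] ∩ [|A−(8, 5)|²=32]]
   so A = (4, 1)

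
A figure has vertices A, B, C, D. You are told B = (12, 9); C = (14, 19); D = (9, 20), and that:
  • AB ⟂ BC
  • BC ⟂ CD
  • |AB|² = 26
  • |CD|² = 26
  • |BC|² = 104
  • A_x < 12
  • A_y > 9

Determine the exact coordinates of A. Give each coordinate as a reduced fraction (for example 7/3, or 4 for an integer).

1. A_x = 7  [[AB ⟂ BC ⇒ -2x-10y+114=0] ∩ [|A−(12, 9)|²=26]]
2. A_y = 10  [[AB ⟂ BC ⇒ -2x-10y+114=0] ∩ [|A−(12, 9)|²=26]]
   so A = (7, 10)

A = (7, 10)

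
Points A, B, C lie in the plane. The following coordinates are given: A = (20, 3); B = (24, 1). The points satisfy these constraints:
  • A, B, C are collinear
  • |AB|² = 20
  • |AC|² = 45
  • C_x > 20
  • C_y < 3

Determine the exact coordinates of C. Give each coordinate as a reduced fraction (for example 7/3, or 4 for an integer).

1. C_x = 26  [[A, B, C are collinear ⇒ 2x+4y-52=0] ∩ [|C−(20, 3)|²=45]]
2. C_y = 0  [[A, B, C are collinear ⇒ 2x+4y-52=0] ∩ [|C−(20, 3)|²=45]]
   so C = (26, 0)

C = (26, 0)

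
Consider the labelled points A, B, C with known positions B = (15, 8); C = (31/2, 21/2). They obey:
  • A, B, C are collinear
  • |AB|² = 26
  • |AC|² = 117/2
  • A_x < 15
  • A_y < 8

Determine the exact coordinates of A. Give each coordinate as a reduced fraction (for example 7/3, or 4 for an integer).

A = (14, 3)

1. A_x = 14  [[A, B, C are collinear ⇒ -5/2x+1/2y+67/2=0] ∩ [|A−(15, 8)|²=26]]
2. A_y = 3  [[A, B, C are collinear ⇒ -5/2x+1/2y+67/2=0] ∩ [|A−(15, 8)|²=26]]
   so A = (14, 3)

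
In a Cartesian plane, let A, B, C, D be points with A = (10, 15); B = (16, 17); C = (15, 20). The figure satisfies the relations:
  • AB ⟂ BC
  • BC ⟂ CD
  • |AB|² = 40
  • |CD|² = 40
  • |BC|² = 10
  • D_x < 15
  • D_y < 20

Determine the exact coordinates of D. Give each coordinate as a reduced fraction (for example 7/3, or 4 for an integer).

D = (9, 18)

1. D_x = 9  [[BC ⟂ CD ⇒ -1x+3y-45=0] ∩ [|D−(15, 20)|²=40]]
2. D_y = 18  [[BC ⟂ CD ⇒ -1x+3y-45=0] ∩ [|D−(15, 20)|²=40]]
   so D = (9, 18)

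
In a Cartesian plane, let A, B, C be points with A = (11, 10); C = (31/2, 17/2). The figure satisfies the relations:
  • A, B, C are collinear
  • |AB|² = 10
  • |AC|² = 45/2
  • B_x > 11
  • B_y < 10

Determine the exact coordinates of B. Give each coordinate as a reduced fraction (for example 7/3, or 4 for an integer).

B = (14, 9)

1. B_x = 14  [[A, B, C are collinear ⇒ -3/2x-9/2y+123/2=0] ∩ [|B−(11, 10)|²=10]]
2. B_y = 9  [[A, B, C are collinear ⇒ -3/2x-9/2y+123/2=0] ∩ [|B−(11, 10)|²=10]]
   so B = (14, 9)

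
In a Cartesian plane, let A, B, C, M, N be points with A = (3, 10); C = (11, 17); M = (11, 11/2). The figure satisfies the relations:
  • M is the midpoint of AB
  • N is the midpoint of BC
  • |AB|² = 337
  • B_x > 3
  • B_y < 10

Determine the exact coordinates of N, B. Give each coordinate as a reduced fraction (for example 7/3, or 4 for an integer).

1. B_x = 19  [B = 2·M−A = 2·(11, 11/2)−(3, 10)]
2. B_y = 1  [B = 2·M−A = 2·(11, 11/2)−(3, 10)]
   so B = (19, 1)
3. N_x = 15  [2·N = B+C = (19, 1)+(11, 17)]
4. N_y = 9  [2·N = B+C = (19, 1)+(11, 17)]
   so N = (15, 9)

N = (15, 9)
B = (19, 1)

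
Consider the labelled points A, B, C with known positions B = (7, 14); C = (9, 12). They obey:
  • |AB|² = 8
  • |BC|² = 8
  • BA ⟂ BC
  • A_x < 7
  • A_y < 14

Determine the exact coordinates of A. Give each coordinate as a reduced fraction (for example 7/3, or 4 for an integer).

1. A_x = 5  [[BA ⟂ BC ⇒ 2x-2y+14=0] ∩ [|A−(7, 14)|²=8]]
2. A_y = 12  [[BA ⟂ BC ⇒ 2x-2y+14=0] ∩ [|A−(7, 14)|²=8]]
   so A = (5, 12)

A = (5, 12)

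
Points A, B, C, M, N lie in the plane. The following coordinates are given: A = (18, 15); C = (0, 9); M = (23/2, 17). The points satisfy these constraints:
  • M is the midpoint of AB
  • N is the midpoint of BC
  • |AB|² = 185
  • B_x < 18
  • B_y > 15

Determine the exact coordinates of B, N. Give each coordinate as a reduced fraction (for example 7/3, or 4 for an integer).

B = (5, 19)
N = (5/2, 14)

1. B_x = 5  [B = 2·M−A = 2·(23/2, 17)−(18, 15)]
2. B_y = 19  [B = 2·M−A = 2·(23/2, 17)−(18, 15)]
   so B = (5, 19)
3. N_x = 5/2  [2·N = B+C = (5, 19)+(0, 9)]
4. N_y = 14  [2·N = B+C = (5, 19)+(0, 9)]
   so N = (5/2, 14)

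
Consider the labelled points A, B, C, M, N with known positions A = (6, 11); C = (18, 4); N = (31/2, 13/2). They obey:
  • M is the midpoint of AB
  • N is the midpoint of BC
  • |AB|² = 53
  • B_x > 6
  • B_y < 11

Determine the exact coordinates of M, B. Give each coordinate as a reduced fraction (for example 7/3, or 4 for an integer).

1. B_x = 13  [B = 2·N−C = 2·(31/2, 13/2)−(18, 4)]
2. B_y = 9  [B = 2·N−C = 2·(31/2, 13/2)−(18, 4)]
   so B = (13, 9)
3. M_x = 19/2  [2·M = A+B = (6, 11)+(13, 9)]
4. M_y = 10  [2·M = A+B = (6, 11)+(13, 9)]
   so M = (19/2, 10)

M = (19/2, 10)
B = (13, 9)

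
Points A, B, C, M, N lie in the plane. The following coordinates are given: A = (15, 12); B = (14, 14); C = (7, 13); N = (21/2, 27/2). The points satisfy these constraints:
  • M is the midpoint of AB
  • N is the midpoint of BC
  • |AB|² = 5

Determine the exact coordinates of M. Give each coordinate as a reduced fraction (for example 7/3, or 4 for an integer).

M = (29/2, 13)

1. M_x = 29/2  [2·M = A+B = (15, 12)+(14, 14)]
2. M_y = 13  [2·M = A+B = (15, 12)+(14, 14)]
   so M = (29/2, 13)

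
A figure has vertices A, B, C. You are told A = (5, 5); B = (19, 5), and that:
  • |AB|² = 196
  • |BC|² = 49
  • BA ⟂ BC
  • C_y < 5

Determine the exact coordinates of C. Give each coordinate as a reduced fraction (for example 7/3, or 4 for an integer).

1. C_x = 19  [[BA ⟂ BC ⇒ -14x+266=0] ∩ [|C−(19, 5)|²=49]]
2. C_y = -2  [[BA ⟂ BC ⇒ -14x+266=0] ∩ [|C−(19, 5)|²=49]]
   so C = (19, -2)

C = (19, -2)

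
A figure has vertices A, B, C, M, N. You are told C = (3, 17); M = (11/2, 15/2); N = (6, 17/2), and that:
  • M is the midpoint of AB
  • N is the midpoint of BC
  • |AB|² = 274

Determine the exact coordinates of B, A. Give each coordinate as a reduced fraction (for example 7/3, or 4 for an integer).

B = (9, 0)
A = (2, 15)

1. B_x = 9  [B = 2·N−C = 2·(6, 17/2)−(3, 17)]
2. B_y = 0  [B = 2·N−C = 2·(6, 17/2)−(3, 17)]
   so B = (9, 0)
3. A_x = 2  [A = 2·M−B = 2·(11/2, 15/2)−(9, 0)]
4. A_y = 15  [A = 2·M−B = 2·(11/2, 15/2)−(9, 0)]
   so A = (2, 15)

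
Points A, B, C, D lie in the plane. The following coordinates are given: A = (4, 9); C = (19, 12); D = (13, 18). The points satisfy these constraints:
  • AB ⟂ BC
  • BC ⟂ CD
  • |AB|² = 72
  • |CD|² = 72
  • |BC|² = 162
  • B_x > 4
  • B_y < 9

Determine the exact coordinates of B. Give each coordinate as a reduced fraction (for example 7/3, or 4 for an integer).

1. B_x = 10  [[BC ⟂ CD ⇒ 6x-6y-42=0] ∩ [|B−(4, 9)|²=72]]
2. B_y = 3  [[BC ⟂ CD ⇒ 6x-6y-42=0] ∩ [|B−(4, 9)|²=72]]
   so B = (10, 3)

B = (10, 3)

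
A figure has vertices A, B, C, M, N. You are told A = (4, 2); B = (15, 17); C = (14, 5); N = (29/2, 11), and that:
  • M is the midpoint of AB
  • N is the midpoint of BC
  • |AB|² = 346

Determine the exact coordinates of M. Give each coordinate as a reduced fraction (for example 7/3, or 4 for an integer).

1. M_x = 19/2  [2·M = A+B = (4, 2)+(15, 17)]
2. M_y = 19/2  [2·M = A+B = (4, 2)+(15, 17)]
   so M = (19/2, 19/2)

M = (19/2, 19/2)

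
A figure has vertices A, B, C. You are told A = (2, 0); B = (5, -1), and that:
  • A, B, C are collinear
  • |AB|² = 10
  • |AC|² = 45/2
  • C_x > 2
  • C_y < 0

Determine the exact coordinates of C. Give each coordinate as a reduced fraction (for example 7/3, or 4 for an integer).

1. C_x = 13/2  [[A, B, C are collinear ⇒ 1x+3y-2=0] ∩ [|C−(2, 0)|²=45/2]]
2. C_y = -3/2  [[A, B, C are collinear ⇒ 1x+3y-2=0] ∩ [|C−(2, 0)|²=45/2]]
   so C = (13/2, -3/2)

C = (13/2, -3/2)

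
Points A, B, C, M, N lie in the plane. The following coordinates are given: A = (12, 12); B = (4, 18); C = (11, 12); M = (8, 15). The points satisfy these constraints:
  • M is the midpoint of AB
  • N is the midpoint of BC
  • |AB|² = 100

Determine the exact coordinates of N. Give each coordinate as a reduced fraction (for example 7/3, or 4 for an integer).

1. N_x = 15/2  [2·N = B+C = (4, 18)+(11, 12)]
2. N_y = 15  [2·N = B+C = (4, 18)+(11, 12)]
   so N = (15/2, 15)

N = (15/2, 15)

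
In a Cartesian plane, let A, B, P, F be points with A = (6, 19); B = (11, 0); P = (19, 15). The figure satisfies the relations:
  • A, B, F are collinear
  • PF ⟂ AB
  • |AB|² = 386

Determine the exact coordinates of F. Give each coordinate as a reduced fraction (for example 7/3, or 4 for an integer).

1. F_x = 3021/386  [[A, B, F are collinear ⇒ 19x+5y-209=0] ∩ [PF ⟂ AB ⇒ 5x-19y+190=0]]
2. F_y = 4655/386  [[A, B, F are collinear ⇒ 19x+5y-209=0] ∩ [PF ⟂ AB ⇒ 5x-19y+190=0]]
   so F = (3021/386, 4655/386)

F = (3021/386, 4655/386)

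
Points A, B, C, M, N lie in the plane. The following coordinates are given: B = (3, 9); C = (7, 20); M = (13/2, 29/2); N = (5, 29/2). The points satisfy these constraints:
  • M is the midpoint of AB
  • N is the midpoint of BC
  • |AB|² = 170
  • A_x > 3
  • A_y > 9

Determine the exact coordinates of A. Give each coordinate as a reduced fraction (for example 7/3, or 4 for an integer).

A = (10, 20)

1. A_x = 10  [A = 2·M−B = 2·(13/2, 29/2)−(3, 9)]
2. A_y = 20  [A = 2·M−B = 2·(13/2, 29/2)−(3, 9)]
   so A = (10, 20)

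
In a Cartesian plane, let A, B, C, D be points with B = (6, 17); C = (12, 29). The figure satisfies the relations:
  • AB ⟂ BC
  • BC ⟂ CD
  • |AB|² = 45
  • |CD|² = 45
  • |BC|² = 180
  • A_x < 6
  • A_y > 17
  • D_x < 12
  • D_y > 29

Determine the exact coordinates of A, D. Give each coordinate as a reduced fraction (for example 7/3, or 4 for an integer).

A = (0, 20)
D = (6, 32)

1. A_x = 0  [[AB ⟂ BC ⇒ -6x-12y+240=0] ∩ [|A−(6, 17)|²=45]]
2. A_y = 20  [[AB ⟂ BC ⇒ -6x-12y+240=0] ∩ [|A−(6, 17)|²=45]]
   so A = (0, 20)
3. D_x = 6  [[BC ⟂ CD ⇒ 6x+12y-420=0] ∩ [|D−(12, 29)|²=45]]
4. D_y = 32  [[BC ⟂ CD ⇒ 6x+12y-420=0] ∩ [|D−(12, 29)|²=45]]
   so D = (6, 32)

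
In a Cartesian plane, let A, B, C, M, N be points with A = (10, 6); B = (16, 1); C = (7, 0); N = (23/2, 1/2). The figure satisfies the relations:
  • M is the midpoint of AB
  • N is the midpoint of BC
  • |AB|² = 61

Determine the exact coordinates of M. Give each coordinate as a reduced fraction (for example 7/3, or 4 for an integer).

1. M_x = 13  [2·M = A+B = (10, 6)+(16, 1)]
2. M_y = 7/2  [2·M = A+B = (10, 6)+(16, 1)]
   so M = (13, 7/2)

M = (13, 7/2)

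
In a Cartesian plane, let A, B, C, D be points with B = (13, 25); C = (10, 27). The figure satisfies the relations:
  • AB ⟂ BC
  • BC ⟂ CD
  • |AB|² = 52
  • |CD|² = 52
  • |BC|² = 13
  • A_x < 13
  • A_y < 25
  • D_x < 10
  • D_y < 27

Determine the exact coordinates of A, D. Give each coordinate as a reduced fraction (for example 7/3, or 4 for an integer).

1. A_x = 9  [[AB ⟂ BC ⇒ 3x-2y+11=0] ∩ [|A−(13, 25)|²=52]]
2. A_y = 19  [[AB ⟂ BC ⇒ 3x-2y+11=0] ∩ [|A−(13, 25)|²=52]]
   so A = (9, 19)
3. D_x = 6  [[BC ⟂ CD ⇒ -3x+2y-24=0] ∩ [|D−(10, 27)|²=52]]
4. D_y = 21  [[BC ⟂ CD ⇒ -3x+2y-24=0] ∩ [|D−(10, 27)|²=52]]
   so D = (6, 21)

A = (9, 19)
D = (6, 21)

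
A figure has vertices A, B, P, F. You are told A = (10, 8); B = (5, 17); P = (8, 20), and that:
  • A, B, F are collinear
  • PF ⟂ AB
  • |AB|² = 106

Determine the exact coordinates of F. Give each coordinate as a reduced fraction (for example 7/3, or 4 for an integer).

1. F_x = 235/53  [[A, B, F are collinear ⇒ -9x-5y+130=0] ∩ [PF ⟂ AB ⇒ -5x+9y-140=0]]
2. F_y = 955/53  [[A, B, F are collinear ⇒ -9x-5y+130=0] ∩ [PF ⟂ AB ⇒ -5x+9y-140=0]]
   so F = (235/53, 955/53)

F = (235/53, 955/53)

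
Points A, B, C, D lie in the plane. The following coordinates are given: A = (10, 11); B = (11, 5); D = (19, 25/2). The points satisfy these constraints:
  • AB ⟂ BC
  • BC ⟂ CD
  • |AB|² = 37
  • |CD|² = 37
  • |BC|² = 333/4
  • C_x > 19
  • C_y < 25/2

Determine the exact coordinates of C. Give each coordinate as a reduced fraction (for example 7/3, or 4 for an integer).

C = (20, 13/2)

1. C_x = 20  [[AB ⟂ BC ⇒ 1x-6y+19=0] ∩ [|C−(19, 25/2)|²=37]]
2. C_y = 13/2  [[AB ⟂ BC ⇒ 1x-6y+19=0] ∩ [|C−(19, 25/2)|²=37]]
   so C = (20, 13/2)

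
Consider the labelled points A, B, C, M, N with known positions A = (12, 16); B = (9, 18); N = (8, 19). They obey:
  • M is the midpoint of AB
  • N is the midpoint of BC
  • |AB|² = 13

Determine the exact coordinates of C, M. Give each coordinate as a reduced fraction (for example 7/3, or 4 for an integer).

1. M_x = 21/2  [2·M = A+B = (12, 16)+(9, 18)]
2. M_y = 17  [2·M = A+B = (12, 16)+(9, 18)]
   so M = (21/2, 17)
3. C_x = 7  [C = 2·N−B = 2·(8, 19)−(9, 18)]
4. C_y = 20  [C = 2·N−B = 2·(8, 19)−(9, 18)]
   so C = (7, 20)

C = (7, 20)
M = (21/2, 17)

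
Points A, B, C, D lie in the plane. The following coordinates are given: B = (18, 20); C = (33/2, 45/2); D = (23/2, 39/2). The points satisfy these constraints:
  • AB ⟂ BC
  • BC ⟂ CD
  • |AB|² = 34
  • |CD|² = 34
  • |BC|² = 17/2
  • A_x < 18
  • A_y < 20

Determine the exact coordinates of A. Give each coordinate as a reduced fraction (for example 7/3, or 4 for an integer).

1. A_x = 13  [[AB ⟂ BC ⇒ 3/2x-5/2y+23=0] ∩ [|A−(18, 20)|²=34]]
2. A_y = 17  [[AB ⟂ BC ⇒ 3/2x-5/2y+23=0] ∩ [|A−(18, 20)|²=34]]
   so A = (13, 17)

A = (13, 17)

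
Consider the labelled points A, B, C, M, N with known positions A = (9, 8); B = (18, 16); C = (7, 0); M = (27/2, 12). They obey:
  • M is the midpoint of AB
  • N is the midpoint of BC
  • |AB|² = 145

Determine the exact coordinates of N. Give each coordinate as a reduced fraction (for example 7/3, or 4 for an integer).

N = (25/2, 8)

1. N_x = 25/2  [2·N = B+C = (18, 16)+(7, 0)]
2. N_y = 8  [2·N = B+C = (18, 16)+(7, 0)]
   so N = (25/2, 8)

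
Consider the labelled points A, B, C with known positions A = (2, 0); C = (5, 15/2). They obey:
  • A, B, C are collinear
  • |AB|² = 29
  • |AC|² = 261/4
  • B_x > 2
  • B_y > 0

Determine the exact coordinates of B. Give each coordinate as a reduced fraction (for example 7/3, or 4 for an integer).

1. B_x = 4  [[A, B, C are collinear ⇒ 15/2x-3y-15=0] ∩ [|B−(2, 0)|²=29]]
2. B_y = 5  [[A, B, C are collinear ⇒ 15/2x-3y-15=0] ∩ [|B−(2, 0)|²=29]]
   so B = (4, 5)

B = (4, 5)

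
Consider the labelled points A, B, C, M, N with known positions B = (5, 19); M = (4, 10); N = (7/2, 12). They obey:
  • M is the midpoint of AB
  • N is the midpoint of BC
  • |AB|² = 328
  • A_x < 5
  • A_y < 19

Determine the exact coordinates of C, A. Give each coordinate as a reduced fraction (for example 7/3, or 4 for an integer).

C = (2, 5)
A = (3, 1)

1. A_x = 3  [A = 2·M−B = 2·(4, 10)−(5, 19)]
2. A_y = 1  [A = 2·M−B = 2·(4, 10)−(5, 19)]
   so A = (3, 1)
3. C_x = 2  [C = 2·N−B = 2·(7/2, 12)−(5, 19)]
4. C_y = 5  [C = 2·N−B = 2·(7/2, 12)−(5, 19)]
   so C = (2, 5)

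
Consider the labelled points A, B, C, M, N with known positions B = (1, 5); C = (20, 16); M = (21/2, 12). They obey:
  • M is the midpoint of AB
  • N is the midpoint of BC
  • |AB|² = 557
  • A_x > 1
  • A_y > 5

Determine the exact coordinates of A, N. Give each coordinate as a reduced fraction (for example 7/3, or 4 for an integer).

A = (20, 19)
N = (21/2, 21/2)

1. A_x = 20  [A = 2·M−B = 2·(21/2, 12)−(1, 5)]
2. A_y = 19  [A = 2·M−B = 2·(21/2, 12)−(1, 5)]
   so A = (20, 19)
3. N_x = 21/2  [2·N = B+C = (1, 5)+(20, 16)]
4. N_y = 21/2  [2·N = B+C = (1, 5)+(20, 16)]
   so N = (21/2, 21/2)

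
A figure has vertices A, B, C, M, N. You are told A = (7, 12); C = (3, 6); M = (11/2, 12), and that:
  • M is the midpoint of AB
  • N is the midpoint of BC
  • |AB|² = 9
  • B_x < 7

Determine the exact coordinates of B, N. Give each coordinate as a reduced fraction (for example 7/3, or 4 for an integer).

B = (4, 12)
N = (7/2, 9)

1. B_x = 4  [B = 2·M−A = 2·(11/2, 12)−(7, 12)]
2. B_y = 12  [B = 2·M−A = 2·(11/2, 12)−(7, 12)]
   so B = (4, 12)
3. N_x = 7/2  [2·N = B+C = (4, 12)+(3, 6)]
4. N_y = 9  [2·N = B+C = (4, 12)+(3, 6)]
   so N = (7/2, 9)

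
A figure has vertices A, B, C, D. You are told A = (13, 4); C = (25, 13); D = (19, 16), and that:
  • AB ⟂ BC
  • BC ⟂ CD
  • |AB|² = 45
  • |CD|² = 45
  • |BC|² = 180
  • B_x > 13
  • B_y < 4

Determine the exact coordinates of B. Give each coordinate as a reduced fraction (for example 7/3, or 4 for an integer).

B = (19, 1)

1. B_x = 19  [[BC ⟂ CD ⇒ 6x-3y-111=0] ∩ [|B−(13, 4)|²=45]]
2. B_y = 1  [[BC ⟂ CD ⇒ 6x-3y-111=0] ∩ [|B−(13, 4)|²=45]]
   so B = (19, 1)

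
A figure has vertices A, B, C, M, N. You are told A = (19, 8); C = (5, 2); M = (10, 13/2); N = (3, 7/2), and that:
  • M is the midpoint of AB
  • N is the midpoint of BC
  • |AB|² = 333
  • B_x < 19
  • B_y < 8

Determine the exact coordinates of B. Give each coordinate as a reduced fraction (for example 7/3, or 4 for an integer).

1. B_x = 1  [B = 2·M−A = 2·(10, 13/2)−(19, 8)]
2. B_y = 5  [B = 2·M−A = 2·(10, 13/2)−(19, 8)]
   so B = (1, 5)

B = (1, 5)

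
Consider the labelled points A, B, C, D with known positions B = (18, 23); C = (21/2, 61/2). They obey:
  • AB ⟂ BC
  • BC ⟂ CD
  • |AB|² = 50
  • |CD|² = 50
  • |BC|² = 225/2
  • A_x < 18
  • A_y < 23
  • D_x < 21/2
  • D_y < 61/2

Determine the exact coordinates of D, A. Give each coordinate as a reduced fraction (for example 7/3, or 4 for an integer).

1. D_x = 11/2  [[BC ⟂ CD ⇒ -15/2x+15/2y-150=0] ∩ [|D−(21/2, 61/2)|²=50]]
2. D_y = 51/2  [[BC ⟂ CD ⇒ -15/2x+15/2y-150=0] ∩ [|D−(21/2, 61/2)|²=50]]
   so D = (11/2, 51/2)
3. A_x = 13  [[AB ⟂ BC ⇒ 15/2x-15/2y+75/2=0] ∩ [|A−(18, 23)|²=50]]
4. A_y = 18  [[AB ⟂ BC ⇒ 15/2x-15/2y+75/2=0] ∩ [|A−(18, 23)|²=50]]
   so A = (13, 18)

D = (11/2, 51/2)
A = (13, 18)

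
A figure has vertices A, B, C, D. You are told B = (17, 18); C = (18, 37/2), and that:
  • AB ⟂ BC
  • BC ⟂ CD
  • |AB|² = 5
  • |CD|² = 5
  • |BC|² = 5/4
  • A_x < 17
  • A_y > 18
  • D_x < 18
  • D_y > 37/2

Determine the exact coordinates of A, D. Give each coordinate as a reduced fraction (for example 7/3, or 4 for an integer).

A = (16, 20)
D = (17, 41/2)

1. A_x = 16  [[AB ⟂ BC ⇒ -1x-1/2y+26=0] ∩ [|A−(17, 18)|²=5]]
2. A_y = 20  [[AB ⟂ BC ⇒ -1x-1/2y+26=0] ∩ [|A−(17, 18)|²=5]]
   so A = (16, 20)
3. D_x = 17  [[BC ⟂ CD ⇒ 1x+1/2y-109/4=0] ∩ [|D−(18, 37/2)|²=5]]
4. D_y = 41/2  [[BC ⟂ CD ⇒ 1x+1/2y-109/4=0] ∩ [|D−(18, 37/2)|²=5]]
   so D = (17, 41/2)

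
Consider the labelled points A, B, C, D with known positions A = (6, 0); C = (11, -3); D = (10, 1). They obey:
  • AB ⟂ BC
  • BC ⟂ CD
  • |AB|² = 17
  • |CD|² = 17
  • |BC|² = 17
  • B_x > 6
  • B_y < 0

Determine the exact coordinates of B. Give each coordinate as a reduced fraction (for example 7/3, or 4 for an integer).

B = (7, -4)

1. B_x = 7  [[BC ⟂ CD ⇒ 1x-4y-23=0] ∩ [|B−(6, 0)|²=17]]
2. B_y = -4  [[BC ⟂ CD ⇒ 1x-4y-23=0] ∩ [|B−(6, 0)|²=17]]
   so B = (7, -4)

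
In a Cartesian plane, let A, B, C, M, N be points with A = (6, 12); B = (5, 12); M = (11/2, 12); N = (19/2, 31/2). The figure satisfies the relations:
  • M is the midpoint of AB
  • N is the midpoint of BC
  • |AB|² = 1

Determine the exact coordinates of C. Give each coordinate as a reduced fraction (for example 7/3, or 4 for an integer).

C = (14, 19)

1. C_x = 14  [C = 2·N−B = 2·(19/2, 31/2)−(5, 12)]
2. C_y = 19  [C = 2·N−B = 2·(19/2, 31/2)−(5, 12)]
   so C = (14, 19)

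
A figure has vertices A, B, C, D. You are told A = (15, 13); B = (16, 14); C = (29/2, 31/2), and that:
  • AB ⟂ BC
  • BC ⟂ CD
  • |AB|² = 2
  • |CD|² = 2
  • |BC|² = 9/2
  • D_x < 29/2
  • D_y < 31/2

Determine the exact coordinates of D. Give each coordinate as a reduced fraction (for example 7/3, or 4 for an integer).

1. D_x = 27/2  [[BC ⟂ CD ⇒ -3/2x+3/2y-3/2=0] ∩ [|D−(29/2, 31/2)|²=2]]
2. D_y = 29/2  [[BC ⟂ CD ⇒ -3/2x+3/2y-3/2=0] ∩ [|D−(29/2, 31/2)|²=2]]
   so D = (27/2, 29/2)

D = (27/2, 29/2)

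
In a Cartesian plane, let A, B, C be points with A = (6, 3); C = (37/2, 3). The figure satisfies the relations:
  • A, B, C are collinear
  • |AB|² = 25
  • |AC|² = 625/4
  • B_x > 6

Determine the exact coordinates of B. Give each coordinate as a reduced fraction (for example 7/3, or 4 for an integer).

1. B_x = 11  [[A, B, C are collinear ⇒ -25/2y+75/2=0] ∩ [|B−(6, 3)|²=25]]
2. B_y = 3  [[A, B, C are collinear ⇒ -25/2y+75/2=0] ∩ [|B−(6, 3)|²=25]]
   so B = (11, 3)

B = (11, 3)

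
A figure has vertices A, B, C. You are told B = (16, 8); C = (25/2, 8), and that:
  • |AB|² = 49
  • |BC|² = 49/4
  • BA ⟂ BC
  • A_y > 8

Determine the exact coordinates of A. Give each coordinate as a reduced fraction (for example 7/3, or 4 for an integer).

1. A_x = 16  [[BA ⟂ BC ⇒ -7/2x+56=0] ∩ [|A−(16, 8)|²=49]]
2. A_y = 15  [[BA ⟂ BC ⇒ -7/2x+56=0] ∩ [|A−(16, 8)|²=49]]
   so A = (16, 15)

A = (16, 15)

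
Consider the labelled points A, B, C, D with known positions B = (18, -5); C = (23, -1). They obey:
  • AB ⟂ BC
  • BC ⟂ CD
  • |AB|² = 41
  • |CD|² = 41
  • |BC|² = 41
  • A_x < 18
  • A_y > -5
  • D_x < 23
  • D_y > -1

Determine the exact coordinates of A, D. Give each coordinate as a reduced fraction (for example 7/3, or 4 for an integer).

1. A_x = 14  [[AB ⟂ BC ⇒ -5x-4y+70=0] ∩ [|A−(18, -5)|²=41]]
2. A_y = 0  [[AB ⟂ BC ⇒ -5x-4y+70=0] ∩ [|A−(18, -5)|²=41]]
   so A = (14, 0)
3. D_x = 19  [[BC ⟂ CD ⇒ 5x+4y-111=0] ∩ [|D−(23, -1)|²=41]]
4. D_y = 4  [[BC ⟂ CD ⇒ 5x+4y-111=0] ∩ [|D−(23, -1)|²=41]]
   so D = (19, 4)

A = (14, 0)
D = (19, 4)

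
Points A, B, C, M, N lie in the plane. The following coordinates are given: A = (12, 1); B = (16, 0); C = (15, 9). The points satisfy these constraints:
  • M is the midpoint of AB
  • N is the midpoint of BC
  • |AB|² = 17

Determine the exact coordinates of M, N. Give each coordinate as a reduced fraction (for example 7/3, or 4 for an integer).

M = (14, 1/2)
N = (31/2, 9/2)

1. M_x = 14  [2·M = A+B = (12, 1)+(16, 0)]
2. M_y = 1/2  [2·M = A+B = (12, 1)+(16, 0)]
   so M = (14, 1/2)
3. N_x = 31/2  [2·N = B+C = (16, 0)+(15, 9)]
4. N_y = 9/2  [2·N = B+C = (16, 0)+(15, 9)]
   so N = (31/2, 9/2)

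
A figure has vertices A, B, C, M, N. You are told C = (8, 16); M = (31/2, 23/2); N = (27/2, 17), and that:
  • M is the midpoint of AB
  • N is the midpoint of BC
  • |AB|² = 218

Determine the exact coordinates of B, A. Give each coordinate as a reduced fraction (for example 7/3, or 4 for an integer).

B = (19, 18)
A = (12, 5)

1. B_x = 19  [B = 2·N−C = 2·(27/2, 17)−(8, 16)]
2. B_y = 18  [B = 2·N−C = 2·(27/2, 17)−(8, 16)]
   so B = (19, 18)
3. A_x = 12  [A = 2·M−B = 2·(31/2, 23/2)−(19, 18)]
4. A_y = 5  [A = 2·M−B = 2·(31/2, 23/2)−(19, 18)]
   so A = (12, 5)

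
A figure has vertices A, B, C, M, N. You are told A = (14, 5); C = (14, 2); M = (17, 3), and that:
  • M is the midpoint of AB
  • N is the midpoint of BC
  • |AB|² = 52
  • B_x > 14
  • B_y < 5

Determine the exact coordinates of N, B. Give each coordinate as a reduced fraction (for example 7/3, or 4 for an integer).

1. B_x = 20  [B = 2·M−A = 2·(17, 3)−(14, 5)]
2. B_y = 1  [B = 2·M−A = 2·(17, 3)−(14, 5)]
   so B = (20, 1)
3. N_x = 17  [2·N = B+C = (20, 1)+(14, 2)]
4. N_y = 3/2  [2·N = B+C = (20, 1)+(14, 2)]
   so N = (17, 3/2)

N = (17, 3/2)
B = (20, 1)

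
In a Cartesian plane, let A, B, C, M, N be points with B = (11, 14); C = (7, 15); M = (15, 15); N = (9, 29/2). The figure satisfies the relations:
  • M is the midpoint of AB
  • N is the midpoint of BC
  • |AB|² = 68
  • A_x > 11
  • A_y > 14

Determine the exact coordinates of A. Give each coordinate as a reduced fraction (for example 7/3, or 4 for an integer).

A = (19, 16)

1. A_x = 19  [A = 2·M−B = 2·(15, 15)−(11, 14)]
2. A_y = 16  [A = 2·M−B = 2·(15, 15)−(11, 14)]
   so A = (19, 16)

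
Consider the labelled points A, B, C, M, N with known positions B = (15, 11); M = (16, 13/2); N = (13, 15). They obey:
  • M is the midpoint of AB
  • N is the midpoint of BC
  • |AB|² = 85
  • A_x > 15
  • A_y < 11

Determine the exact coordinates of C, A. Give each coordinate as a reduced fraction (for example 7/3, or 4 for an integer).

1. A_x = 17  [A = 2·M−B = 2·(16, 13/2)−(15, 11)]
2. A_y = 2  [A = 2·M−B = 2·(16, 13/2)−(15, 11)]
   so A = (17, 2)
3. C_x = 11  [C = 2·N−B = 2·(13, 15)−(15, 11)]
4. C_y = 19  [C = 2·N−B = 2·(13, 15)−(15, 11)]
   so C = (11, 19)

C = (11, 19)
A = (17, 2)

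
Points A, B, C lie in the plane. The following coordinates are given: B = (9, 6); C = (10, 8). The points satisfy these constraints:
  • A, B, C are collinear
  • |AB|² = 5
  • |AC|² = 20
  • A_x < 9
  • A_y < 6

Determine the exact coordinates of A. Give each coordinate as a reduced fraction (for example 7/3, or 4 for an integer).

A = (8, 4)

1. A_x = 8  [[A, B, C are collinear ⇒ -2x+1y+12=0] ∩ [|A−(9, 6)|²=5]]
2. A_y = 4  [[A, B, C are collinear ⇒ -2x+1y+12=0] ∩ [|A−(9, 6)|²=5]]
   so A = (8, 4)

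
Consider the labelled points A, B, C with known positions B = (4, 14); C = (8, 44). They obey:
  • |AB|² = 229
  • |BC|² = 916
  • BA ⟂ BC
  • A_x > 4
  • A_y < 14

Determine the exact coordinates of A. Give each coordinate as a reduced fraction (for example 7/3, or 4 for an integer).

A = (19, 12)

1. A_x = 19  [[BA ⟂ BC ⇒ 4x+30y-436=0] ∩ [|A−(4, 14)|²=229]]
2. A_y = 12  [[BA ⟂ BC ⇒ 4x+30y-436=0] ∩ [|A−(4, 14)|²=229]]
   so A = (19, 12)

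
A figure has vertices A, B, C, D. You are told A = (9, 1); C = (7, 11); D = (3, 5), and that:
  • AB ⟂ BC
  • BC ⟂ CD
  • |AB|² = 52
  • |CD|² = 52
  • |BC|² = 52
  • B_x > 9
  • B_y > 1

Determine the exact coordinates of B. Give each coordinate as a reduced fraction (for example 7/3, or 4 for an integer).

B = (13, 7)

1. B_x = 13  [[BC ⟂ CD ⇒ 4x+6y-94=0] ∩ [|B−(9, 1)|²=52]]
2. B_y = 7  [[BC ⟂ CD ⇒ 4x+6y-94=0] ∩ [|B−(9, 1)|²=52]]
   so B = (13, 7)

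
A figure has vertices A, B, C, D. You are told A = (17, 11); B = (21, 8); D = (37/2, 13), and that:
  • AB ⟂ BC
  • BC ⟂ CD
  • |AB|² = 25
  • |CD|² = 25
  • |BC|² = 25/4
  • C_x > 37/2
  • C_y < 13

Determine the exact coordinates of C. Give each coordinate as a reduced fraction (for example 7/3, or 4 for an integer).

C = (45/2, 10)

1. C_x = 45/2  [[AB ⟂ BC ⇒ 4x-3y-60=0] ∩ [|C−(37/2, 13)|²=25]]
2. C_y = 10  [[AB ⟂ BC ⇒ 4x-3y-60=0] ∩ [|C−(37/2, 13)|²=25]]
   so C = (45/2, 10)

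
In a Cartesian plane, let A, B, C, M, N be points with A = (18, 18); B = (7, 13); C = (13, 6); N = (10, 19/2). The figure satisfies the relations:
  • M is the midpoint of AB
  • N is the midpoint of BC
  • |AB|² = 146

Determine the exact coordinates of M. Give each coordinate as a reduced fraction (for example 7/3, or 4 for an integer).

M = (25/2, 31/2)

1. M_x = 25/2  [2·M = A+B = (18, 18)+(7, 13)]
2. M_y = 31/2  [2·M = A+B = (18, 18)+(7, 13)]
   so M = (25/2, 31/2)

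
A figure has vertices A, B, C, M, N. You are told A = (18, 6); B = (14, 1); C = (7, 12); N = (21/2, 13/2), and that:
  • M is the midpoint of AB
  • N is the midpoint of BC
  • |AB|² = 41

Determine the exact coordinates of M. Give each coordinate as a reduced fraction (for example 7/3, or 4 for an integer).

1. M_x = 16  [2·M = A+B = (18, 6)+(14, 1)]
2. M_y = 7/2  [2·M = A+B = (18, 6)+(14, 1)]
   so M = (16, 7/2)

M = (16, 7/2)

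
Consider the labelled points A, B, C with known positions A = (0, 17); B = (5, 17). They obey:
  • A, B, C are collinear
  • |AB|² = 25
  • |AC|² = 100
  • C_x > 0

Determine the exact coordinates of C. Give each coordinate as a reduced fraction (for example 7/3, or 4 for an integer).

C = (10, 17)

1. C_x = 10  [[A, B, C are collinear ⇒ 5y-85=0] ∩ [|C−(0, 17)|²=100]]
2. C_y = 17  [[A, B, C are collinear ⇒ 5y-85=0] ∩ [|C−(0, 17)|²=100]]
   so C = (10, 17)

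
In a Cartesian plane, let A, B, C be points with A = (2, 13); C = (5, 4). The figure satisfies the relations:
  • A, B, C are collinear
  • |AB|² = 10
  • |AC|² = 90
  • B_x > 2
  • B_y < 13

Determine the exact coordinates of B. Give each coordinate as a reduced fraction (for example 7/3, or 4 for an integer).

1. B_x = 3  [[A, B, C are collinear ⇒ -9x-3y+57=0] ∩ [|B−(2, 13)|²=10]]
2. B_y = 10  [[A, B, C are collinear ⇒ -9x-3y+57=0] ∩ [|B−(2, 13)|²=10]]
   so B = (3, 10)

B = (3, 10)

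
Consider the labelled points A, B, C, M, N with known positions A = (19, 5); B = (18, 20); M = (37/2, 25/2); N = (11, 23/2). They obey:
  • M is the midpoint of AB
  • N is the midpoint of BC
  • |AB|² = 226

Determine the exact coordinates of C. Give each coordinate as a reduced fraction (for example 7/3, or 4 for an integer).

1. C_x = 4  [C = 2·N−B = 2·(11, 23/2)−(18, 20)]
2. C_y = 3  [C = 2·N−B = 2·(11, 23/2)−(18, 20)]
   so C = (4, 3)

C = (4, 3)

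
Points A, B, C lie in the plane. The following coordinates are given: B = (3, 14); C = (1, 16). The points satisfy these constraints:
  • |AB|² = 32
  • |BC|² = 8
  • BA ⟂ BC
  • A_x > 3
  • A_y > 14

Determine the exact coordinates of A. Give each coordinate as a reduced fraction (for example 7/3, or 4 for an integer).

1. A_x = 7  [[BA ⟂ BC ⇒ -2x+2y-22=0] ∩ [|A−(3, 14)|²=32]]
2. A_y = 18  [[BA ⟂ BC ⇒ -2x+2y-22=0] ∩ [|A−(3, 14)|²=32]]
   so A = (7, 18)

A = (7, 18)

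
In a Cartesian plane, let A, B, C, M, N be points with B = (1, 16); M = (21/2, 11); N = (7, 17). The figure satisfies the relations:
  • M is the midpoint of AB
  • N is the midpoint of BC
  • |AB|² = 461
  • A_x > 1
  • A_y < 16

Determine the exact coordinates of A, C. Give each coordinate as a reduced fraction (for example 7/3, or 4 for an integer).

1. A_x = 20  [A = 2·M−B = 2·(21/2, 11)−(1, 16)]
2. A_y = 6  [A = 2·M−B = 2·(21/2, 11)−(1, 16)]
   so A = (20, 6)
3. C_x = 13  [C = 2·N−B = 2·(7, 17)−(1, 16)]
4. C_y = 18  [C = 2·N−B = 2·(7, 17)−(1, 16)]
   so C = (13, 18)

A = (20, 6)
C = (13, 18)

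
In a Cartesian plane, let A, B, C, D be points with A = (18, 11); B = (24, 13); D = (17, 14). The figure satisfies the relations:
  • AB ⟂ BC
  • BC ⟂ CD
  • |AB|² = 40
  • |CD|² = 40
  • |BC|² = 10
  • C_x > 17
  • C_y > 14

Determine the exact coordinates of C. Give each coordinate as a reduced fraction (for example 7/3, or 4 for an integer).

1. C_x = 23  [[AB ⟂ BC ⇒ 6x+2y-170=0] ∩ [|C−(17, 14)|²=40]]
2. C_y = 16  [[AB ⟂ BC ⇒ 6x+2y-170=0] ∩ [|C−(17, 14)|²=40]]
   so C = (23, 16)

C = (23, 16)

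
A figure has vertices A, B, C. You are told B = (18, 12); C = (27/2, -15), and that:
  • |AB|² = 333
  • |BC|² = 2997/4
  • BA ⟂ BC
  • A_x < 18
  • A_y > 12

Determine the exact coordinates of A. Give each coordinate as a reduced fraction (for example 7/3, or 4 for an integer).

1. A_x = 0  [[BA ⟂ BC ⇒ -9/2x-27y+405=0] ∩ [|A−(18, 12)|²=333]]
2. A_y = 15  [[BA ⟂ BC ⇒ -9/2x-27y+405=0] ∩ [|A−(18, 12)|²=333]]
   so A = (0, 15)

A = (0, 15)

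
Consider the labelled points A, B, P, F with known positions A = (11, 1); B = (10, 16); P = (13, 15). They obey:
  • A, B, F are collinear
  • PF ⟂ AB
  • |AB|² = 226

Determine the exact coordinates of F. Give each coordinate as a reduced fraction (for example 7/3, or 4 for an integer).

1. F_x = 1139/113  [[A, B, F are collinear ⇒ -15x-1y+166=0] ∩ [PF ⟂ AB ⇒ -1x+15y-212=0]]
2. F_y = 1673/113  [[A, B, F are collinear ⇒ -15x-1y+166=0] ∩ [PF ⟂ AB ⇒ -1x+15y-212=0]]
   so F = (1139/113, 1673/113)

F = (1139/113, 1673/113)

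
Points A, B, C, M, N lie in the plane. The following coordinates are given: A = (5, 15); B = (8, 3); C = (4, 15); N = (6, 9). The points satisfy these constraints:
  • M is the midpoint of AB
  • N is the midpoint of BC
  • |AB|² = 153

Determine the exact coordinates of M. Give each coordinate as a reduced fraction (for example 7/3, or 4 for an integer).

1. M_x = 13/2  [2·M = A+B = (5, 15)+(8, 3)]
2. M_y = 9  [2·M = A+B = (5, 15)+(8, 3)]
   so M = (13/2, 9)

M = (13/2, 9)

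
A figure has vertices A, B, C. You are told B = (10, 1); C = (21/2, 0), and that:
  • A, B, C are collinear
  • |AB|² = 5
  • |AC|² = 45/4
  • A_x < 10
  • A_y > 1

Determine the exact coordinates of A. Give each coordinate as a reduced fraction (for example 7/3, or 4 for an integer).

A = (9, 3)

1. A_x = 9  [[A, B, C are collinear ⇒ 1x+1/2y-21/2=0] ∩ [|A−(10, 1)|²=5]]
2. A_y = 3  [[A, B, C are collinear ⇒ 1x+1/2y-21/2=0] ∩ [|A−(10, 1)|²=5]]
   so A = (9, 3)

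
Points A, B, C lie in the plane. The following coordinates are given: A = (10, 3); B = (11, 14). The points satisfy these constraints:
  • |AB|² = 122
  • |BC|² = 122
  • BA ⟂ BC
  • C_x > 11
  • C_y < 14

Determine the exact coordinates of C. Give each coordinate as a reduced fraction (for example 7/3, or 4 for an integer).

1. C_x = 22  [[BA ⟂ BC ⇒ -1x-11y+165=0] ∩ [|C−(11, 14)|²=122]]
2. C_y = 13  [[BA ⟂ BC ⇒ -1x-11y+165=0] ∩ [|C−(11, 14)|²=122]]
   so C = (22, 13)

C = (22, 13)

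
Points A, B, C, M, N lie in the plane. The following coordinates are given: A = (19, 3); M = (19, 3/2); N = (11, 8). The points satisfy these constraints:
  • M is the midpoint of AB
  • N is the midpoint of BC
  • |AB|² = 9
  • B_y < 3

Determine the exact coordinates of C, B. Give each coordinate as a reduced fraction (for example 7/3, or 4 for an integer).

C = (3, 16)
B = (19, 0)

1. B_x = 19  [B = 2·M−A = 2·(19, 3/2)−(19, 3)]
2. B_y = 0  [B = 2·M−A = 2·(19, 3/2)−(19, 3)]
   so B = (19, 0)
3. C_x = 3  [C = 2·N−B = 2·(11, 8)−(19, 0)]
4. C_y = 16  [C = 2·N−B = 2·(11, 8)−(19, 0)]
   so C = (3, 16)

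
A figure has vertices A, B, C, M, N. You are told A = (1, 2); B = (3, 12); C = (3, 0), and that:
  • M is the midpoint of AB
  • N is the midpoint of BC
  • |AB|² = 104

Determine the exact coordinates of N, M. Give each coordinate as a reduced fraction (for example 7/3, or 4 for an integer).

N = (3, 6)
M = (2, 7)

1. M_x = 2  [2·M = A+B = (1, 2)+(3, 12)]
2. M_y = 7  [2·M = A+B = (1, 2)+(3, 12)]
   so M = (2, 7)
3. N_x = 3  [2·N = B+C = (3, 12)+(3, 0)]
4. N_y = 6  [2·N = B+C = (3, 12)+(3, 0)]
   so N = (3, 6)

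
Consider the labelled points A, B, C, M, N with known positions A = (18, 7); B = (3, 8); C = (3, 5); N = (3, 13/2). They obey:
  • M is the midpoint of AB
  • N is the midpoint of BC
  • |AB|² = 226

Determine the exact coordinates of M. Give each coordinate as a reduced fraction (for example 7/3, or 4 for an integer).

1. M_x = 21/2  [2·M = A+B = (18, 7)+(3, 8)]
2. M_y = 15/2  [2·M = A+B = (18, 7)+(3, 8)]
   so M = (21/2, 15/2)

M = (21/2, 15/2)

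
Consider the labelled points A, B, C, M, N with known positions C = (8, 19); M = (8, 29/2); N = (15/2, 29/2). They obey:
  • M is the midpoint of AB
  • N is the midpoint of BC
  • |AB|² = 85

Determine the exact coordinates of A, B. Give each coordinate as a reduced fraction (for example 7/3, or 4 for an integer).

1. B_x = 7  [B = 2·N−C = 2·(15/2, 29/2)−(8, 19)]
2. B_y = 10  [B = 2·N−C = 2·(15/2, 29/2)−(8, 19)]
   so B = (7, 10)
3. A_x = 9  [A = 2·M−B = 2·(8, 29/2)−(7, 10)]
4. A_y = 19  [A = 2·M−B = 2·(8, 29/2)−(7, 10)]
   so A = (9, 19)

A = (9, 19)
B = (7, 10)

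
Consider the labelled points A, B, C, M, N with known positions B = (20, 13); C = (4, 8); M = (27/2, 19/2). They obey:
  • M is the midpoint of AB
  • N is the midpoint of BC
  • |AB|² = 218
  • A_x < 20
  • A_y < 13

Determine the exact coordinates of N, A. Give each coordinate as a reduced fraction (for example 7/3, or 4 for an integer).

1. A_x = 7  [A = 2·M−B = 2·(27/2, 19/2)−(20, 13)]
2. A_y = 6  [A = 2·M−B = 2·(27/2, 19/2)−(20, 13)]
   so A = (7, 6)
3. N_x = 12  [2·N = B+C = (20, 13)+(4, 8)]
4. N_y = 21/2  [2·N = B+C = (20, 13)+(4, 8)]
   so N = (12, 21/2)

N = (12, 21/2)
A = (7, 6)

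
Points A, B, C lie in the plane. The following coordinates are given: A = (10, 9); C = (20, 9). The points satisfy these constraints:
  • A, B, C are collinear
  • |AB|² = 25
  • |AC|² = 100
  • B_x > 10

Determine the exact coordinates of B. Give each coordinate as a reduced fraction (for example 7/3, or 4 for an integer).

B = (15, 9)

1. B_x = 15  [[A, B, C are collinear ⇒ -10y+90=0] ∩ [|B−(10, 9)|²=25]]
2. B_y = 9  [[A, B, C are collinear ⇒ -10y+90=0] ∩ [|B−(10, 9)|²=25]]
   so B = (15, 9)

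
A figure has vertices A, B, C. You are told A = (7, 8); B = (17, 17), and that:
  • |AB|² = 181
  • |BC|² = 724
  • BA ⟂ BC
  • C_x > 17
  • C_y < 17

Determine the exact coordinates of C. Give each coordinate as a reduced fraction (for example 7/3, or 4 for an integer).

C = (35, -3)

1. C_x = 35  [[BA ⟂ BC ⇒ -10x-9y+323=0] ∩ [|C−(17, 17)|²=724]]
2. C_y = -3  [[BA ⟂ BC ⇒ -10x-9y+323=0] ∩ [|C−(17, 17)|²=724]]
   so C = (35, -3)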